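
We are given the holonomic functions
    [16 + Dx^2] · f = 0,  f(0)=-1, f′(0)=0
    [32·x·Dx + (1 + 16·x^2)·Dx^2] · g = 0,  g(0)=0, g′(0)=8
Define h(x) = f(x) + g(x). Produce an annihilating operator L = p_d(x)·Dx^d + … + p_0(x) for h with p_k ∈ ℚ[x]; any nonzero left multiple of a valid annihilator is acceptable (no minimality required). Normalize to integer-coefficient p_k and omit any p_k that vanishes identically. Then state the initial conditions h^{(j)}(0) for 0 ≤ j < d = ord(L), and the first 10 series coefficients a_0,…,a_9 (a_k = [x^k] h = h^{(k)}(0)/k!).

f: a_k = -1, 0, 8, 0, -32/3, 0, 256/45, 0, -512/315, 0, …
g: a_k = 0, 8, 0, -128/3, 0, 2048/5, 0, -32768/7, 0, 524288/9, …
h₀=f+g: left-lcm gives L₀, ord ≤ 4.
L = (-5632·x + 114688·x^3 + 131072·x^5)·Dx + (-16 + 1792·x^2 + 36864·x^4 + 65536·x^6)·Dx^2 + (-352·x + 7168·x^3 + 8192·x^5)·Dx^3 + (-1 + 112·x^2 + 2304·x^4 + 4096·x^6)·Dx^4  (order 4).
h: a_k = -1, 8, 8, -128/3, -32/3, 2048/5, 256/45, -32768/7, -512/315, 524288/9, …
ICs: h(0) = -1, h′(0) = 8, h′′(0) = 16, h′′′(0) = -256.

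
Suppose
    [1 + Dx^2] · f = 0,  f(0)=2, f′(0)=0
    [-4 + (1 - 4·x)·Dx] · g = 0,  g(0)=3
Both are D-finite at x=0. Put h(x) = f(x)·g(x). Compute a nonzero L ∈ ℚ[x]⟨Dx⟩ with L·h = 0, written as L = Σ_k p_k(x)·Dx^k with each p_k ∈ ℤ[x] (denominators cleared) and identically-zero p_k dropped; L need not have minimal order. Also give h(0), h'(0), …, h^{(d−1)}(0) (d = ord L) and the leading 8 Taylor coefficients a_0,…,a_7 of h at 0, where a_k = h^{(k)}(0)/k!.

f: a_k = 2, 0, -1, 0, 1/12, 0, -1/360, 0, …
g: a_k = 3, 12, 48, 192, 768, 3072, 12288, 49152, …
f·g: L₀ = L_f ⊗_s L_g, ord ≤ 2·1.
L = (-1 + 4·x) + 8·Dx + (-1 + 4·x)·Dx^2  (order 2).
h: a_k = 6, 24, 93, 372, 5953/4, 5953, 2857439/120, 2857439/30, …
ICs: h(0) = 6, h′(0) = 24.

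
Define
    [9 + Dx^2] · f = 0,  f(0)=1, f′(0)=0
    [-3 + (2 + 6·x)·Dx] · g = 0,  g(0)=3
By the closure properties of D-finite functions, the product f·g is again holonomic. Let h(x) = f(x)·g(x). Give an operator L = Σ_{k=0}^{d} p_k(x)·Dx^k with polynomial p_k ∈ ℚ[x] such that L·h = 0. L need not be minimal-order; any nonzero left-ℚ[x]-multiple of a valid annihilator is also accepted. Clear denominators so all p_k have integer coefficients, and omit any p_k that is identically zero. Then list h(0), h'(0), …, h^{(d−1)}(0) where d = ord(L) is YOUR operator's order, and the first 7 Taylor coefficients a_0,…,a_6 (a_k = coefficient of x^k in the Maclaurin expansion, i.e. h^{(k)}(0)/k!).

L = (63 + 216·x + 324·x^2) + (-12 - 36·x)·Dx + (4 + 24·x + 36·x^2)·Dx^2  (order 2).
h: a_k = 3, 9/2, -135/8, -243/16, 2025/128, 3159/256, -84807/5120, …
ICs: h(0) = 3, h′(0) = 9/2.

f: a_k = 1, 0, -9/2, 0, 27/8, 0, -81/80, …
g: a_k = 3, 9/2, -27/8, 81/16, -1215/128, 5103/256, -45927/1024, …
h₀=f·g: eliminate ⇒ L₀, order ≤ 2·1.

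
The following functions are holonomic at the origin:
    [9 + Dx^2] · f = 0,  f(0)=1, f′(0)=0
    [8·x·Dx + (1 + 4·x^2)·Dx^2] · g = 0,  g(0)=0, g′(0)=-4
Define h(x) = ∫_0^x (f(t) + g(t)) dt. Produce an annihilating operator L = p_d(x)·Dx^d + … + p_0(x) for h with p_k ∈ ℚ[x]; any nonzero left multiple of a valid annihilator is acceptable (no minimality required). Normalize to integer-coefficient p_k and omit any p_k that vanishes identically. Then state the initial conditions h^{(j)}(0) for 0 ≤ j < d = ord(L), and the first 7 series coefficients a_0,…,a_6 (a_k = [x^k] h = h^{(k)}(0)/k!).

L = (-2808·x + 19008·x^3 + 10368·x^5)·Dx^2 + (9 + 1548·x^2 + 7344·x^4 + 5184·x^6)·Dx^3 + (-312·x + 2112·x^3 + 1152·x^5)·Dx^4 + (1 + 172·x^2 + 816·x^4 + 576·x^6)·Dx^5  (order 5).
h: a_k = 0, 1, -2, -3/2, 4/3, 27/40, -32/15, …
ICs: h(0) = 0, h′(0) = 1, h′′(0) = -4, h′′′(0) = -9, h′′′′(0) = 32.

f: a_k = 1, 0, -9/2, 0, 27/8, 0, -81/80, …
g: a_k = 0, -4, 0, 16/3, 0, -64/5, 0, …
f+g: L₀ = lclm(L_f,L_g), ord ≤ 2+2.
∫: right-multiply L₀ by Dx.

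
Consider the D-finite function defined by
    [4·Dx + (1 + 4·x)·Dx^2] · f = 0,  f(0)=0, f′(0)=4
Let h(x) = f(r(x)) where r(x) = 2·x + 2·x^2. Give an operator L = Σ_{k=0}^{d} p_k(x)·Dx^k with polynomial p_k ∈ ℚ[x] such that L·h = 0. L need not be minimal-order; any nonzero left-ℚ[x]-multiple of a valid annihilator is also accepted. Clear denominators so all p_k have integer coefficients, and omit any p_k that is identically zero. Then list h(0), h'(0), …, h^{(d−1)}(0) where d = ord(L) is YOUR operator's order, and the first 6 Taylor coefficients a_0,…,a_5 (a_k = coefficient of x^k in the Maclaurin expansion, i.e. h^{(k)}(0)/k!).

L = (6 + 16·x + 16·x^2)·Dx + (1 + 10·x + 24·x^2 + 16·x^3)·Dx^2  (order 2).
h: a_k = 0, 8, -24, 320/3, -544, 14848/5, …
ICs: h(0) = 0, h′(0) = 8.

f: a_k = 0, 4, -8, 64/3, -64, 1024/5, …
f∘r: x↦r, Dx↦Dx/r' in L_f ⇒ L₀.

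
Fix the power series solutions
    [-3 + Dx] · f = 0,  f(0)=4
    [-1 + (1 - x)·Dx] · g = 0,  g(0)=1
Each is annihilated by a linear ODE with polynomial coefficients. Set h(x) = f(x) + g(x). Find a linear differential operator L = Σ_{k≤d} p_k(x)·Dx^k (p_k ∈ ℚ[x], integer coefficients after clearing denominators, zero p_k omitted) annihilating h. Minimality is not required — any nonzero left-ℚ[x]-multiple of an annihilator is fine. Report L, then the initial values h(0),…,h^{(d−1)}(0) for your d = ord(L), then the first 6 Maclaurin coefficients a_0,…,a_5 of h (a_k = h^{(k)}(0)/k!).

L = (-3 + 9·x) + (7 - 18·x + 9·x^2)·Dx + (-2 + 5·x - 3·x^2)·Dx^2  (order 2).
h: a_k = 5, 13, 19, 19, 29/2, 91/10, …
ICs: h(0) = 5, h′(0) = 13.

f: a_k = 4, 12, 18, 18, 27/2, 81/10, …
g: a_k = 1, 1, 1, 1, 1, 1, …
h₀=f+g: left-lcm gives L₀, ord ≤ 2.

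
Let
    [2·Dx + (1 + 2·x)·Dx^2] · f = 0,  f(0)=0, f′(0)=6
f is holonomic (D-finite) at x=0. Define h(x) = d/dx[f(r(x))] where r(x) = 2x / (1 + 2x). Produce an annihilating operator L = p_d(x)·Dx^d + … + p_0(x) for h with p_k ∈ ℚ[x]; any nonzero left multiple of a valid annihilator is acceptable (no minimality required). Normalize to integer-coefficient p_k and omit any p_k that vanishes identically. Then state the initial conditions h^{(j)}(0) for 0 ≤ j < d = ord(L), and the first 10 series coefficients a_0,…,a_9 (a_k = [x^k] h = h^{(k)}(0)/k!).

f: a_k = 0, 6, -6, 8, -12, 96/5, -32, 384/7, -96, 512/3, …
L₀ from L_f via x↦r, Dx↦r'^{-1}Dx.
Derive L from L₀ (diff closure).
L = (8 + 24·x) + (1 + 8·x + 12·x^2)·Dx  (order 1).
h: a_k = 12, -96, 624, -3840, 23232, -139776, 839424, -5038080, 30231552, -181395456, …
ICs: h(0) = 12.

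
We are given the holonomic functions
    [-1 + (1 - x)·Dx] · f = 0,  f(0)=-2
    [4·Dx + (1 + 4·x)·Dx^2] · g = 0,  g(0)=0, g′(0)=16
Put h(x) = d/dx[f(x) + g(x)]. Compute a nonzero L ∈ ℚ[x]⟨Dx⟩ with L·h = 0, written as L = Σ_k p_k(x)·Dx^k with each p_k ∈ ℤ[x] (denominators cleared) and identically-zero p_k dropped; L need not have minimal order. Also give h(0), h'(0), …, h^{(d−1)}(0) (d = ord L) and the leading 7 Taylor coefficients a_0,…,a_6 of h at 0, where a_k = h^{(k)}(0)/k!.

L = (44 + 16·x) + (-13 + 56·x + 32·x^2)·Dx + (-3 - 11·x + 6·x^2 + 8·x^3)·Dx^2  (order 2).
h: a_k = 14, -68, 250, -1032, 4086, -16396, 65522, …
ICs: h(0) = 14, h′(0) = -68.

f: a_k = -2, -2, -2, -2, -2, -2, -2, …
g: a_k = 0, 16, -32, 256/3, -256, 4096/5, -8192/3, …
L₀ := lclm(L_f,L_g); ord L₀ ≤ 1+2.
h₀' ⇒ L via d/dx closure of L₀.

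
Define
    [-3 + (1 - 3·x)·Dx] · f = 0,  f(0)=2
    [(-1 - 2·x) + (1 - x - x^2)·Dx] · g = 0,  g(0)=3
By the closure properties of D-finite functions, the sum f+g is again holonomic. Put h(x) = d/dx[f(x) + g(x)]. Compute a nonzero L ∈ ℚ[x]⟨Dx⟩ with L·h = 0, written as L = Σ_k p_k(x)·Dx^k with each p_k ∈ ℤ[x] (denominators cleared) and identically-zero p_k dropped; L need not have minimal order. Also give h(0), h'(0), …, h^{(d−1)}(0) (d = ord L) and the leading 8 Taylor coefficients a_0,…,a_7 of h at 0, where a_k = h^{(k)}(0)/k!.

L = (54 + 72·x + 216·x^2 - 72·x^3 + 54·x^4) + (-18 - 30·x + 90·x^2 + 120·x^3 - 45·x^4 + 54·x^5)·Dx + (1 + 2·x - 25·x^2 + 30·x^3 - 3·x^5 + 9·x^6)·Dx^2  (order 2).
h: a_k = 9, 48, 189, 708, 2550, 8982, 31059, 105792, …
ICs: h(0) = 9, h′(0) = 48.

f: a_k = 2, 6, 18, 54, 162, 486, 1458, 4374, …
g: a_k = 3, 3, 6, 9, 15, 24, 39, 63, …
h₀=f+g: left-lcm gives L₀, ord ≤ 2.
Derive L from L₀ (diff closure).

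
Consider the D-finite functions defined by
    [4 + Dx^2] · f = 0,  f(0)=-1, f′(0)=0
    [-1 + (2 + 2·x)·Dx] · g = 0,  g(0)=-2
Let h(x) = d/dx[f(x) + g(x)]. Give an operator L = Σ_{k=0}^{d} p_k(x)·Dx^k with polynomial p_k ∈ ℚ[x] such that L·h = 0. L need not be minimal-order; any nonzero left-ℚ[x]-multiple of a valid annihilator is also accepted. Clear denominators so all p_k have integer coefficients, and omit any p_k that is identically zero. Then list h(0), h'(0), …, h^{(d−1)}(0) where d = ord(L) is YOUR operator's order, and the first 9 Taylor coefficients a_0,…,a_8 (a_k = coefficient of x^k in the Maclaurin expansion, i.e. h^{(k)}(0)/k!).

L = (-124 - 128·x - 64·x^2) + (-152 - 408·x - 384·x^2 - 128·x^3)·Dx + (-31 - 32·x - 16·x^2)·Dx^2 + (-38 - 102·x - 96·x^2 - 32·x^3)·Dx^3  (order 3).
h: a_k = -1, 9/2, -3/8, -113/48, -35/128, 2993/3840, -231/1024, 102367/645120, -6435/32768, …
ICs: h(0) = -1, h′(0) = 9/2, h′′(0) = -3/4.

f: a_k = -1, 0, 2, 0, -2/3, 0, 4/45, 0, -2/315, …
g: a_k = -2, -1, 1/4, -1/8, 5/64, -7/128, 21/512, -33/1024, 429/16384, …
h₀=f+g: left-lcm gives L₀, ord ≤ 3.
h=h₀': d/dx-closure on L₀ ⇒ L.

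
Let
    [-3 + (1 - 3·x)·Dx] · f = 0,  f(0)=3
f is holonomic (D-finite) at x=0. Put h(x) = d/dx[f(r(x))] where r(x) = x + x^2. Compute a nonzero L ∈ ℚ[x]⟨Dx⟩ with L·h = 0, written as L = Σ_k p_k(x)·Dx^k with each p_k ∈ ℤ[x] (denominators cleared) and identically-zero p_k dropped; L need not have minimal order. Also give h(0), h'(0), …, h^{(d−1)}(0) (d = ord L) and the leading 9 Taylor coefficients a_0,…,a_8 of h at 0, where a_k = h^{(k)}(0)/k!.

L = (8 + 18·x + 18·x^2) + (-1 + x + 9·x^2 + 6·x^3)·Dx  (order 1).
h: a_k = 9, 72, 405, 2052, 9720, 44226, 195615, 847584, 3615111, …
ICs: h(0) = 9.

f: a_k = 3, 9, 27, 81, 243, 729, 2187, 6561, 19683, …
Substitute x→r, Dx→(1/r')Dx; clear ⇒ L₀.
h=h₀': d/dx-closure on L₀ ⇒ L.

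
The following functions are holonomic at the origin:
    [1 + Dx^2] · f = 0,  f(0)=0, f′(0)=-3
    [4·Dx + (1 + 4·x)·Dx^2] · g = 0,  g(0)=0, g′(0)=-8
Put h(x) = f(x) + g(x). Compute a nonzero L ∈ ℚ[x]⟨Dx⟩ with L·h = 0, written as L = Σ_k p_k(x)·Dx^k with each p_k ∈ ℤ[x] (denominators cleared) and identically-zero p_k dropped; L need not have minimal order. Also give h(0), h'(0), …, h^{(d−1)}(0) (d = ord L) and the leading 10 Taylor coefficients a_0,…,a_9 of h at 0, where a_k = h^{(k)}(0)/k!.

L = (388 + 32·x + 64·x^2)·Dx + (33 + 140·x + 48·x^2 + 64·x^3)·Dx^2 + (388 + 32·x + 64·x^2)·Dx^3 + (33 + 140·x + 48·x^2 + 64·x^3)·Dx^4  (order 4).
h: a_k = 0, -11, 16, -253/6, 128, -3277/8, 4096/3, -7864319/1680, 16384, -7046430721/120960, …
ICs: h(0) = 0, h′(0) = -11, h′′(0) = 32, h′′′(0) = -253.

f: a_k = 0, -3, 0, 1/2, 0, -1/40, 0, 1/1680, 0, -1/120960, …
g: a_k = 0, -8, 16, -128/3, 128, -2048/5, 4096/3, -32768/7, 16384, -524288/9, …
L₀ := lclm(L_f,L_g); ord L₀ ≤ 2+2.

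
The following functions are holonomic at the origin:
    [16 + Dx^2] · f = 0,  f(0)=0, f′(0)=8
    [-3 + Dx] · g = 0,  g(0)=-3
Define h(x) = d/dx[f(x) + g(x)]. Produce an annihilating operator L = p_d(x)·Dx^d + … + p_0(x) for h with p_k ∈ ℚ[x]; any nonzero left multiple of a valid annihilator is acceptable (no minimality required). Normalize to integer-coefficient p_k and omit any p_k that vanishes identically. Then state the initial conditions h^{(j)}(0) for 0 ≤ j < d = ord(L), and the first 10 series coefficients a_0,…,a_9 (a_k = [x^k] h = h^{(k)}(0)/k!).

L = 48 - 16·Dx + 3·Dx^2 - Dx^3  (order 3).
h: a_k = -1, -27, -209/2, -81/2, 1319/24, -729/40, -39329/720, -2187/560, 465239/40320, -2187/4480, …
ICs: h(0) = -1, h′(0) = -27, h′′(0) = -209.

f: a_k = 0, 8, 0, -64/3, 0, 256/15, 0, -2048/315, 0, 4096/2835, …
g: a_k = -3, -9, -27/2, -27/2, -81/8, -243/40, -243/80, -729/560, -2187/4480, -729/4480, …
h₀=f+g: left-lcm gives L₀, ord ≤ 3.
Differentiate: ansatz ord ≤ ord L₀ ⇒ L.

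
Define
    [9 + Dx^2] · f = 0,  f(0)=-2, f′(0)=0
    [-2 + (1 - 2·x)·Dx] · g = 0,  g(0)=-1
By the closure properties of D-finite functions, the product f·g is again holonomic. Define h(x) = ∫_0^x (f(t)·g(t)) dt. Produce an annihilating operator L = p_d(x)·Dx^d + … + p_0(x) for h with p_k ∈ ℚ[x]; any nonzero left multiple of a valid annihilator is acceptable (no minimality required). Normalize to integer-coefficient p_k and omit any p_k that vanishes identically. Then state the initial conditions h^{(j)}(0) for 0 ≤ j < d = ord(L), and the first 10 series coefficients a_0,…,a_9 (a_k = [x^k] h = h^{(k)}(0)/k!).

f: a_k = -2, 0, 9, 0, -27/4, 0, 81/40, 0, -729/2240, 0, …
g: a_k = -1, -2, -4, -8, -16, -32, -64, -128, -256, -512, …
Sym-product of L_f,L_g gives L₀ (≤ ord 2).
h=∫₀ˣh₀: take L = L₀·Dx.
L = (-9 + 18·x)·Dx + 4·Dx^2 + (-1 + 2·x)·Dx^3  (order 3).
h: a_k = 0, 2, 2, -1/3, -1/2, 11/20, 11/12, 359/280, 359/160, 16229/4032, …
ICs: h(0) = 0, h′(0) = 2, h′′(0) = 4.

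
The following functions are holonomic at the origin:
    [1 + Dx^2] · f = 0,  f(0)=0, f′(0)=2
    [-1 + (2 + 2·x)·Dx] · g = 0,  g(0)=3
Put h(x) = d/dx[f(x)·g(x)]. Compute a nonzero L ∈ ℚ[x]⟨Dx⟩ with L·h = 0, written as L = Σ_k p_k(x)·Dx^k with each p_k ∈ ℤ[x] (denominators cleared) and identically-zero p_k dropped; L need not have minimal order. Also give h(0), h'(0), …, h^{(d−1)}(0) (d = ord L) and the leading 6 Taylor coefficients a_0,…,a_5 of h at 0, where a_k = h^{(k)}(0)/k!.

f: a_k = 0, 2, 0, -1/3, 0, 1/60, …
g: a_k = 3, 3/2, -3/8, 3/16, -15/128, 21/256, …
L₀ := L_f ⊗_s L_g (sym. prod.), ord ≤ 2.
h=h₀': d/dx-closure on L₀ ⇒ L.
L = (53 + 144·x + 136·x^2 + 64·x^3 + 16·x^4) + (-4 - 36·x - 48·x^2 - 16·x^3)·Dx + (28 + 88·x + 108·x^2 + 64·x^3 + 16·x^4)·Dx^2  (order 2).
h: a_k = 6, 6, -21/4, -1/2, -19/64, 243/320, …
ICs: h(0) = 6, h′(0) = 6.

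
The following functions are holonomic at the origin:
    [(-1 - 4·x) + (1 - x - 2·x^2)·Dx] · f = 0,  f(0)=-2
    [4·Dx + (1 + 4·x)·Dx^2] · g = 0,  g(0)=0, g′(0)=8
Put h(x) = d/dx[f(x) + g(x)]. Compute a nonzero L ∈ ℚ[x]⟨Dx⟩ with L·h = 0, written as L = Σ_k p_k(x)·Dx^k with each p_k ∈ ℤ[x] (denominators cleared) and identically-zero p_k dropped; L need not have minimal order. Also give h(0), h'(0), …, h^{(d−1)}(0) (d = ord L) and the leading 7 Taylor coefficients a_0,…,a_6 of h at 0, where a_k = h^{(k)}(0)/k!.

f: a_k = -2, -2, -6, -10, -22, -42, -86, …
g: a_k = 0, 8, -16, 128/3, -128, 2048/5, -4096/3, …
Sum ⇒ L₀ = lclm(L_f,L_g) in ℚ(x)⟨Dx⟩.
Derive L from L₀ (diff closure).
L = (156 + 624·x + 1440·x^2 + 768·x^3 + 768·x^4) + (-1 + 160·x + 1064·x^2 + 1952·x^3 + 1600·x^4 + 1280·x^5)·Dx + (-5 - 39·x - 66·x^2 + 80·x^3 + 240·x^4 + 384·x^5 + 256·x^6)·Dx^2  (order 2).
h: a_k = 6, -44, 98, -600, 1838, -8708, 31578, …
ICs: h(0) = 6, h′(0) = -44.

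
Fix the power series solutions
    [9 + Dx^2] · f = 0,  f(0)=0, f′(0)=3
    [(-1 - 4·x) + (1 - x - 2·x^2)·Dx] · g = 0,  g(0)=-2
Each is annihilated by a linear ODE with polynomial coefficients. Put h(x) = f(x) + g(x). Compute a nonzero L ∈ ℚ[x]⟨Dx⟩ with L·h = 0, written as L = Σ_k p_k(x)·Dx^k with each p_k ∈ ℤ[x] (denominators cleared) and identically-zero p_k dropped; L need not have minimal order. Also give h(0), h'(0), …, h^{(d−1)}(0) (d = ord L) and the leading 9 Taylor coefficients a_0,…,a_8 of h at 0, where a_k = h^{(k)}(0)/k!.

L = (-117 - 486·x - 135·x^2 - 360·x^3 - 540·x^4 - 432·x^5) + (45 - 63·x - 81·x^2 + 153·x^3 + 18·x^4 - 324·x^5 - 216·x^6)·Dx + (-13 - 54·x - 15·x^2 - 40·x^3 - 60·x^4 - 48·x^5)·Dx^2 + (5 - 7·x - 9·x^2 + 17·x^3 + 2·x^4 - 36·x^5 - 24·x^6)·Dx^3  (order 3).
h: a_k = -2, 1, -6, -29/2, -22, -1599/40, -86, -95443/560, -342, …
ICs: h(0) = -2, h′(0) = 1, h′′(0) = -12.

f: a_k = 0, 3, 0, -9/2, 0, 81/40, 0, -243/560, 0, …
g: a_k = -2, -2, -6, -10, -22, -42, -86, -170, -342, …
L₀ := lclm(L_f,L_g); ord L₀ ≤ 2+1.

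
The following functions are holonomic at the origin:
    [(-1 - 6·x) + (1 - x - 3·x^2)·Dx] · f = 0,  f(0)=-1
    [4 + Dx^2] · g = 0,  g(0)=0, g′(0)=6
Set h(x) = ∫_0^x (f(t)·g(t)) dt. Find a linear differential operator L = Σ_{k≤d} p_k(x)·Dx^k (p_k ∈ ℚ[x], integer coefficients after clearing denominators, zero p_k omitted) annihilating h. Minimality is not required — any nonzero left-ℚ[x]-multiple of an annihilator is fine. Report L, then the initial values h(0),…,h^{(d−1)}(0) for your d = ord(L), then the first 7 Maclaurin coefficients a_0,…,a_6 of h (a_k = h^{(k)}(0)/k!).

L = (2 + 4·x + 12·x^2)·Dx + (2 + 12·x)·Dx^2 + (-1 + x + 3·x^2)·Dx^3  (order 3).
h: a_k = 0, 0, -3, -2, -5, -38/5, -247/15, …
ICs: h(0) = 0, h′(0) = 0, h′′(0) = -6.

f: a_k = -1, -1, -4, -7, -19, -40, -97, …
g: a_k = 0, 6, 0, -4, 0, 4/5, 0, …
Product ⇒ symmetric product L₀, ord ≤ 2.
∫: right-multiply L₀ by Dx.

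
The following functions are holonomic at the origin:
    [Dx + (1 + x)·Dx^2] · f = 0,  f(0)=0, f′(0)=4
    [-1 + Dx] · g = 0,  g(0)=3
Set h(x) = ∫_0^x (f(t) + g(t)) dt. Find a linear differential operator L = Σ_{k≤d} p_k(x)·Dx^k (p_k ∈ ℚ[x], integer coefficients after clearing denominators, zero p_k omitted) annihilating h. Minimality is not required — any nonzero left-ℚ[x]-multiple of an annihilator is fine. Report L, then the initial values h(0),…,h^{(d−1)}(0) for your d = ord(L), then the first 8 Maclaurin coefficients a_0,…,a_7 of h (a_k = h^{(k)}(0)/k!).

L = (-3 - x)·Dx^2 + (1 - 2·x - x^2)·Dx^3 + (2 + 3·x + x^2)·Dx^4  (order 4).
h: a_k = 0, 3, 7/2, -1/6, 11/24, -7/40, 11/80, -53/560, …
ICs: h(0) = 0, h′(0) = 3, h′′(0) = 7, h′′′(0) = -1.

f: a_k = 0, 4, -2, 4/3, -1, 4/5, -2/3, 4/7, …
g: a_k = 3, 3, 3/2, 1/2, 1/8, 1/40, 1/240, 1/1680, …
Sum ⇒ L₀ = lclm(L_f,L_g) in ℚ(x)⟨Dx⟩.
h=∫₀ˣh₀: take L = L₀·Dx.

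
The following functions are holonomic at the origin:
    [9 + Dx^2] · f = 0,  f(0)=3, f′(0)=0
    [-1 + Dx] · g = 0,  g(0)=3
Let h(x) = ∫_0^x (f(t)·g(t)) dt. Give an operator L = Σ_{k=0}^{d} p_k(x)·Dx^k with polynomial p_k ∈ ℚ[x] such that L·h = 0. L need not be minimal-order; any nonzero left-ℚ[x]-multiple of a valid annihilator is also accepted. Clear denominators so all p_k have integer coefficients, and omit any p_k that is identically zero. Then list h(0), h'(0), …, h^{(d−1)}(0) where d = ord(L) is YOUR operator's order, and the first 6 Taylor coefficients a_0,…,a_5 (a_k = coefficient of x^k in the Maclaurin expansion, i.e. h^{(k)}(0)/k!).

f: a_k = 3, 0, -27/2, 0, 81/8, 0, …
g: a_k = 3, 3, 3/2, 1/2, 1/8, 1/40, …
h₀=f·g: eliminate ⇒ L₀, order ≤ 2·1.
h=∫h₀ ⇒ L = L₀·Dx.
L = 10·Dx - 2·Dx^2 + Dx^3  (order 3).
h: a_k = 0, 9, 9/2, -12, -39/4, 21/10, …
ICs: h(0) = 0, h′(0) = 9, h′′(0) = 9.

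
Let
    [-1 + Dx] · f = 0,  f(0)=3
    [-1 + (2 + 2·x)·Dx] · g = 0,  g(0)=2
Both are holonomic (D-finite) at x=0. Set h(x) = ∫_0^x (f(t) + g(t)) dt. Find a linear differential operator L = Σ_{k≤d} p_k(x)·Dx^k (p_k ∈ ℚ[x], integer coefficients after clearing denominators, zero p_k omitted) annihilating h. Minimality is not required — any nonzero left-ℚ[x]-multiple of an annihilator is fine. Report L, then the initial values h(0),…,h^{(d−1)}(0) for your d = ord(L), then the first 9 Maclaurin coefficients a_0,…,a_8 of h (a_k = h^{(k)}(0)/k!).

L = (3 + 2·x)·Dx + (-5 - 8·x - 4·x^2)·Dx^2 + (2 + 6·x + 4·x^2)·Dx^3  (order 3).
h: a_k = 0, 5, 2, 5/12, 5/32, 3/320, 17/1280, -283/53760, 3529/860160, …
ICs: h(0) = 0, h′(0) = 5, h′′(0) = 4.

f: a_k = 3, 3, 3/2, 1/2, 1/8, 1/40, 1/240, 1/1680, 1/13440, …
g: a_k = 2, 1, -1/4, 1/8, -5/64, 7/128, -21/512, 33/1024, -429/16384, …
h₀=f+g: left-lcm gives L₀, ord ≤ 2.
Integrate: L := L₀·Dx.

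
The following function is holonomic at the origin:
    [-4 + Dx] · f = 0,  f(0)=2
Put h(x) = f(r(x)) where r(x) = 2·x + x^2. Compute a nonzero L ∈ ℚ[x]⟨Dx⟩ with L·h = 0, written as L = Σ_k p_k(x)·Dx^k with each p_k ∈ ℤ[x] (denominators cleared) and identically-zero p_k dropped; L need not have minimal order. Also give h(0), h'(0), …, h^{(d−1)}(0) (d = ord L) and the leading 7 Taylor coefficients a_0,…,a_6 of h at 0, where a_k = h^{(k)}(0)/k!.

f: a_k = 2, 8, 16, 64/3, 64/3, 256/15, 512/45, …
f∘r: x↦r, Dx↦Dx/r' in L_f ⇒ L₀.
L = (-8 - 8·x) + Dx  (order 1).
h: a_k = 2, 16, 72, 704/3, 1840/3, 6784/5, 118208/45, …
ICs: h(0) = 2.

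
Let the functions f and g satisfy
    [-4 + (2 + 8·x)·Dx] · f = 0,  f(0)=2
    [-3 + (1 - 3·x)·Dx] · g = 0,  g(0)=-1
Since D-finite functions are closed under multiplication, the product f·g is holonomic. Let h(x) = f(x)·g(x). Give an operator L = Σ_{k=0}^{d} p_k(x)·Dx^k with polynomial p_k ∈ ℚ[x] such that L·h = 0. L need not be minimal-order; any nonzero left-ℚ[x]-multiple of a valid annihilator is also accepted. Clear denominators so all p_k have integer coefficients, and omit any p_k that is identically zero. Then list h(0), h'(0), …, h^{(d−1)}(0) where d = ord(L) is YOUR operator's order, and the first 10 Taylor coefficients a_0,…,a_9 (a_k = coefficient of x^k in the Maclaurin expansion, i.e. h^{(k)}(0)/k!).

f: a_k = 2, 4, -4, 8, -20, 56, -168, 528, -1716, 5720, …
g: a_k = -1, -3, -9, -27, -81, -243, -729, -2187, -6561, -19683, …
Product ⇒ symmetric product L₀, ord ≤ 1.
L = (5 + 6·x) + (-1 - x + 12·x^2)·Dx  (order 1).
h: a_k = -2, -10, -26, -86, -238, -770, -2142, -6954, -19146, -63158, …
ICs: h(0) = -2.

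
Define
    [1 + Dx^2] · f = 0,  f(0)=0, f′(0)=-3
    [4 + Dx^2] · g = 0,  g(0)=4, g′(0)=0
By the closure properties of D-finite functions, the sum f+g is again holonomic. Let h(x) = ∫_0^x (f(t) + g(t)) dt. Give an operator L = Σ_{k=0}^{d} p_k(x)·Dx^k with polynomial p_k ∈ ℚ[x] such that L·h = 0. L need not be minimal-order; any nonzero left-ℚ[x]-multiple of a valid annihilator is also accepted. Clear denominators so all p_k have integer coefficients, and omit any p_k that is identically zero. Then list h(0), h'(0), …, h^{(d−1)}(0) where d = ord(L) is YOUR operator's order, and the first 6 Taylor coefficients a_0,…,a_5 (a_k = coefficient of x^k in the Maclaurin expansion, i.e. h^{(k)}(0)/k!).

L = 4·Dx + 5·Dx^3 + Dx^5  (order 5).
h: a_k = 0, 4, -3/2, -8/3, 1/8, 8/15, …
ICs: h(0) = 0, h′(0) = 4, h′′(0) = -3, h′′′(0) = -16, h′′′′(0) = 3.

f: a_k = 0, -3, 0, 1/2, 0, -1/40, …
g: a_k = 4, 0, -8, 0, 8/3, 0, …
f+g: L₀ = lclm(L_f,L_g), ord ≤ 2+2.
Integrate: L := L₀·Dx.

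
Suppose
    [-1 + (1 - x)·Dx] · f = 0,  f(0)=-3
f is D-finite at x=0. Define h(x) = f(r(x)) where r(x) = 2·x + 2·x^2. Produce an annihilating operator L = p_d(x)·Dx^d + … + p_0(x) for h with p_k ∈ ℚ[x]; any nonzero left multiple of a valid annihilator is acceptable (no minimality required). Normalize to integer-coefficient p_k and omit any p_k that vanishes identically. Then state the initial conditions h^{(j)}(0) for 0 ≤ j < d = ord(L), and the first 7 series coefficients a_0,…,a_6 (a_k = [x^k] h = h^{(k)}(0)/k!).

L = (2 + 4·x) + (-1 + 2·x + 2·x^2)·Dx  (order 1).
h: a_k = -3, -6, -18, -48, -132, -360, -984, …
ICs: h(0) = -3.

f: a_k = -3, -3, -3, -3, -3, -3, -3, …
L₀ from L_f via x↦r, Dx↦r'^{-1}Dx.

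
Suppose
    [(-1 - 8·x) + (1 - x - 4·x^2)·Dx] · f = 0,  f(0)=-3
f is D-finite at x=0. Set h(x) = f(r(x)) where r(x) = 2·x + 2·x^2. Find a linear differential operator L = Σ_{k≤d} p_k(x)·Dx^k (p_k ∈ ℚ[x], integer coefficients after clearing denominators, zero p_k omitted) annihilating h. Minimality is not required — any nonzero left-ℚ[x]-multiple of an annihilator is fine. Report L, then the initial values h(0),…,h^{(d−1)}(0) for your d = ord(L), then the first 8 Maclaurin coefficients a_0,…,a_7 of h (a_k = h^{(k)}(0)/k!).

f: a_k = -3, -3, -15, -27, -87, -195, -543, -1323, …
h₀=f(r): pull back L_f along r ⇒ L₀.
L = (2 + 36·x + 96·x^2 + 64·x^3) + (-1 + 2·x + 18·x^2 + 32·x^3 + 16·x^4)·Dx  (order 1).
h: a_k = -3, -6, -66, -336, -2100, -12456, -74520, -445824, …
ICs: h(0) = -3.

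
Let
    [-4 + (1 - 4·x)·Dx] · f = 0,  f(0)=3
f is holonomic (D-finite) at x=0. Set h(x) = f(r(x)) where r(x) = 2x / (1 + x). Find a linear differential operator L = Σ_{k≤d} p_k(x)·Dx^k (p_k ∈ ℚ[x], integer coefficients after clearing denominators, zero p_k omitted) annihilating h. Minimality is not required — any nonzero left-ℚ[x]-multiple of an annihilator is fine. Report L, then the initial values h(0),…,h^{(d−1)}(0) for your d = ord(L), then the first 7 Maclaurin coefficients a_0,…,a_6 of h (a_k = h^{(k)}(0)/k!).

f: a_k = 3, 12, 48, 192, 768, 3072, 12288, …
h₀=f(r): pull back L_f along r ⇒ L₀.
L = 8 + (-1 + 6·x + 7·x^2)·Dx  (order 1).
h: a_k = 3, 24, 168, 1176, 8232, 57624, 403368, …
ICs: h(0) = 3.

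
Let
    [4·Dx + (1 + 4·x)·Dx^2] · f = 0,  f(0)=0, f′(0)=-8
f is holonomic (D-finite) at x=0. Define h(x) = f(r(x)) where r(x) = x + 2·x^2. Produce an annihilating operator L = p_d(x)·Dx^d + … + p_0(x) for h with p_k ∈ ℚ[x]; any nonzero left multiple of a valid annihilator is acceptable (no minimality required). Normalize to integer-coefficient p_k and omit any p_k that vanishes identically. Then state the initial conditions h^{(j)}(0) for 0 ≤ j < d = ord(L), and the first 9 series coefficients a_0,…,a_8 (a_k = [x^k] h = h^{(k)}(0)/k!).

L = (16·x + 32·x^2)·Dx + (1 + 8·x + 24·x^2 + 32·x^3)·Dx^2  (order 2).
h: a_k = 0, -8, 0, 64/3, -64, 512/5, 0, -4096/7, 2048, …
ICs: h(0) = 0, h′(0) = -8.

f: a_k = 0, -8, 16, -128/3, 128, -2048/5, 4096/3, -32768/7, 16384, …
f∘r: x↦r, Dx↦Dx/r' in L_f ⇒ L₀.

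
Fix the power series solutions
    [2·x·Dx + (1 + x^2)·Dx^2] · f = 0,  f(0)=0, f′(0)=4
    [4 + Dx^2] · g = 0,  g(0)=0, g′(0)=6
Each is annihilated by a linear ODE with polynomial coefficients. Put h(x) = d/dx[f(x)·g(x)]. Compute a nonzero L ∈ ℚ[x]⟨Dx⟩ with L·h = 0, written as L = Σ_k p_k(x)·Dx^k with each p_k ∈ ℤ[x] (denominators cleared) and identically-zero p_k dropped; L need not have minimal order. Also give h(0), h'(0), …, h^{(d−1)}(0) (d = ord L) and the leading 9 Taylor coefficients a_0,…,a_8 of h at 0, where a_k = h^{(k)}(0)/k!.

L = (512 + 1824·x^2 + 2768·x^4 + 1920·x^6 + 912·x^8 + 320·x^10 + 64·x^12) + (248·x + 944·x^3 + 1240·x^5 + 800·x^7 + 320·x^9 + 64·x^11)·Dx + (168 + 652·x^2 + 1080·x^4 + 892·x^6 + 488·x^8 + 176·x^10 + 32·x^12)·Dx^2 + (62·x + 236·x^3 + 310·x^5 + 200·x^7 + 80·x^9 + 16·x^11)·Dx^3 + (10 + 49·x^2 + 97·x^4 + 103·x^6 + 65·x^8 + 24·x^10 + 4·x^12)·Dx^4  (order 4).
h: a_k = 0, 48, 0, -96, 0, 80, 0, -64, 0, …
ICs: h(0) = 0, h′(0) = 48, h′′(0) = 0, h′′′(0) = -576.

f: a_k = 0, 4, 0, -4/3, 0, 4/5, 0, -4/7, 0, …
g: a_k = 0, 6, 0, -4, 0, 4/5, 0, -8/105, 0, …
f·g: L₀ = L_f ⊗_s L_g, ord ≤ 2·2.
h=h₀': d/dx-closure on L₀ ⇒ L.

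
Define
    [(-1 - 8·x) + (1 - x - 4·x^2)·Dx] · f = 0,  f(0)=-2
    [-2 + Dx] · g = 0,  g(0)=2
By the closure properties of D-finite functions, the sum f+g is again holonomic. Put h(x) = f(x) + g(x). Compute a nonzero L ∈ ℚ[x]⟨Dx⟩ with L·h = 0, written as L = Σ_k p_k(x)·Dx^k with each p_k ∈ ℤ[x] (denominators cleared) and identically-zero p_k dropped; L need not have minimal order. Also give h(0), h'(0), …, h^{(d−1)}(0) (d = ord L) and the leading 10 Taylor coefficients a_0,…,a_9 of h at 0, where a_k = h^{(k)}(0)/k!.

f: a_k = -2, -2, -10, -18, -58, -130, -362, -882, -2330, -5858, …
g: a_k = 2, 4, 4, 8/3, 4/3, 8/15, 8/45, 16/315, 4/315, 8/2835, …
f+g: L₀ = lclm(L_f,L_g), ord ≤ 1+1.
L = (-16 - 20·x - 240·x^2 - 128·x^3) + (6 + 32·x + 124·x^2 - 32·x^3 - 64·x^4)·Dx + (1 - 11·x - 2·x^2 + 48·x^3 + 32·x^4)·Dx^2  (order 2).
h: a_k = 0, 2, -6, -46/3, -170/3, -1942/15, -16282/45, -277814/315, -733946/315, -16607422/2835, …
ICs: h(0) = 0, h′(0) = 2.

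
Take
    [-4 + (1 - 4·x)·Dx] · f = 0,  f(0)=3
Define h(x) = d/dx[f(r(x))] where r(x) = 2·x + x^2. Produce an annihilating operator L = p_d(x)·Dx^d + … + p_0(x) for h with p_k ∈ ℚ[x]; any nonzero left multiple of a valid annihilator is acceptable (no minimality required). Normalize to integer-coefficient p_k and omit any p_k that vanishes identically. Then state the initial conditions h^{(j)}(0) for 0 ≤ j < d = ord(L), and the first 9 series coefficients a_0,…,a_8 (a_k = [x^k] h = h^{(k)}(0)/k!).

L = (17 + 24·x + 12·x^2) + (-1 + 7·x + 12·x^2 + 4·x^3)·Dx  (order 1).
h: a_k = 24, 408, 5184, 58560, 620160, 6304896, 62318592, 603396096, 5751060480, …
ICs: h(0) = 24.

f: a_k = 3, 12, 48, 192, 768, 3072, 12288, 49152, 196608, …
f∘r: x↦r, Dx↦Dx/r' in L_f ⇒ L₀.
Differentiate: ansatz ord ≤ ord L₀ ⇒ L.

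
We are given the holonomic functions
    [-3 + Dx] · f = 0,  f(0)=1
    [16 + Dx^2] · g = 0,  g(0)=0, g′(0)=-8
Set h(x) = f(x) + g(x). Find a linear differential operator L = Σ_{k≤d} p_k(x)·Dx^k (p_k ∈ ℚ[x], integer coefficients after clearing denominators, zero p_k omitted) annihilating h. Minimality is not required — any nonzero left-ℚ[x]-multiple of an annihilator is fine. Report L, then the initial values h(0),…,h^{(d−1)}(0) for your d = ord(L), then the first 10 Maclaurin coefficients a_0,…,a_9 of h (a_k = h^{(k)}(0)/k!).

L = -48 + 16·Dx - 3·Dx^2 + Dx^3  (order 3).
h: a_k = 1, -5, 9/2, 155/6, 27/8, -361/24, 81/80, 6991/1008, 729/4480, -100921/72576, …
ICs: h(0) = 1, h′(0) = -5, h′′(0) = 9.

f: a_k = 1, 3, 9/2, 9/2, 27/8, 81/40, 81/80, 243/560, 729/4480, 243/4480, …
g: a_k = 0, -8, 0, 64/3, 0, -256/15, 0, 2048/315, 0, -4096/2835, …
L₀ := lclm(L_f,L_g); ord L₀ ≤ 1+2.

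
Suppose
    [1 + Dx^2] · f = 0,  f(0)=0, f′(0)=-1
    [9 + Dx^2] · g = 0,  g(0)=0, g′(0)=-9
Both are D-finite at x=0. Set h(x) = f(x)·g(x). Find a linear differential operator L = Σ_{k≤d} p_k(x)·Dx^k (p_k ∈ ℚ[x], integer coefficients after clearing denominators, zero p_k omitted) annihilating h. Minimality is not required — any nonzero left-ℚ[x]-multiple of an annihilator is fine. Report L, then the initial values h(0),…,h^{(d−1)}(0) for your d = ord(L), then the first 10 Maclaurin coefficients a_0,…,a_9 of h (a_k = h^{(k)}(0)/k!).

f: a_k = 0, -1, 0, 1/6, 0, -1/120, 0, 1/5040, 0, -1/362880, …
g: a_k = 0, -9, 0, 27/2, 0, -243/40, 0, 729/560, 0, -729/4480, …
Product ⇒ symmetric product L₀, ord ≤ 4.
L = 64 + 20·Dx^2 + Dx^4  (order 4).
h: a_k = 0, 0, 9, 0, -15, 0, 42/5, 0, -17/7, 0, …
ICs: h(0) = 0, h′(0) = 0, h′′(0) = 18, h′′′(0) = 0.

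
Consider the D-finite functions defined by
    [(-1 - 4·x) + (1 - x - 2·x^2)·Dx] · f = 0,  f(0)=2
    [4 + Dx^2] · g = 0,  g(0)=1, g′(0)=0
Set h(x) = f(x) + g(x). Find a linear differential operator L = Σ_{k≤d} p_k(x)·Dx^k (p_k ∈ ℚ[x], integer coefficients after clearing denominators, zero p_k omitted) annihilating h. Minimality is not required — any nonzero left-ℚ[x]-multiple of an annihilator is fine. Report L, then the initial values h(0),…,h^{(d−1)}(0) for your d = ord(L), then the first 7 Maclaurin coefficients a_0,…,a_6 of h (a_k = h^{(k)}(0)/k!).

f: a_k = 2, 2, 6, 10, 22, 42, 86, …
g: a_k = 1, 0, -2, 0, 2/3, 0, -4/45, …
Sum ⇒ L₀ = lclm(L_f,L_g) in ℚ(x)⟨Dx⟩.
L = (68 + 304·x + 200·x^2 + 320·x^3 + 160·x^4 + 128·x^5) + (-20 + 12·x + 24·x^2 + 8·x^3 + 48·x^4 + 96·x^5 + 64·x^6)·Dx + (17 + 76·x + 50·x^2 + 80·x^3 + 40·x^4 + 32·x^5)·Dx^2 + (-5 + 3·x + 6·x^2 + 2·x^3 + 12·x^4 + 24·x^5 + 16·x^6)·Dx^3  (order 3).
h: a_k = 3, 2, 4, 10, 68/3, 42, 3866/45, …
ICs: h(0) = 3, h′(0) = 2, h′′(0) = 8.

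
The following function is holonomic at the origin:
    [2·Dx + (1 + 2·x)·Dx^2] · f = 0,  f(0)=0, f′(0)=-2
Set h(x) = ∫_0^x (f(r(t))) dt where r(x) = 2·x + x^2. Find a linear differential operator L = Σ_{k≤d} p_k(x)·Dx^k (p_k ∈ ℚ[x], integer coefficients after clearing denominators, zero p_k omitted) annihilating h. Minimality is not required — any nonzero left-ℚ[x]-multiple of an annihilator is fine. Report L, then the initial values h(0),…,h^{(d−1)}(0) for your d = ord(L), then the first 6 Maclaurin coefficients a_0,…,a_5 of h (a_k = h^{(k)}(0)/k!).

L = (3 + 4·x + 2·x^2)·Dx^2 + (1 + 5·x + 6·x^2 + 2·x^3)·Dx^3  (order 3).
h: a_k = 0, 0, -2, 2, -10/3, 34/5, …
ICs: h(0) = 0, h′(0) = 0, h′′(0) = -4.

f: a_k = 0, -2, 2, -8/3, 4, -32/5, …
h₀=f(r): pull back L_f along r ⇒ L₀.
h=∫h₀ ⇒ L = L₀·Dx.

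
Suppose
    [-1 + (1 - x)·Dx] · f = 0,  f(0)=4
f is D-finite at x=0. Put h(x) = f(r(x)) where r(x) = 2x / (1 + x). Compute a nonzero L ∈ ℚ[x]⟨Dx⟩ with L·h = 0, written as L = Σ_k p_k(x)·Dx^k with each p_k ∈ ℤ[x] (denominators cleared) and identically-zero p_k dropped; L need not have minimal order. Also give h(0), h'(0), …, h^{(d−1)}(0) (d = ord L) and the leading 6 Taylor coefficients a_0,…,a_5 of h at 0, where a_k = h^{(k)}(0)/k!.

L = 2 + (-1 + x^2)·Dx  (order 1).
h: a_k = 4, 8, 8, 8, 8, 8, …
ICs: h(0) = 4.

f: a_k = 4, 4, 4, 4, 4, 4, …
Change of var in L_f (x↦r) gives L₀.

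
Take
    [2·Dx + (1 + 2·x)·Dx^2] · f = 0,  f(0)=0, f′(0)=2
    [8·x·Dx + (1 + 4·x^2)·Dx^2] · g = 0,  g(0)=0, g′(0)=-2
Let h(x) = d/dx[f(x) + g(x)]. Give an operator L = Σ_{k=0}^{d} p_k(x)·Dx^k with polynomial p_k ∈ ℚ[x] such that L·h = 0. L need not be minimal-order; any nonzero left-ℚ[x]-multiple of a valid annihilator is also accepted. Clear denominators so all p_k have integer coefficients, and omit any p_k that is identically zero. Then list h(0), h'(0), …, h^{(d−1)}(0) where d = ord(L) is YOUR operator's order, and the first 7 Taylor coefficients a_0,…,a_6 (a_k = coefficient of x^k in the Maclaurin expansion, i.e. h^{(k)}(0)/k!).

f: a_k = 0, 2, -2, 8/3, -4, 32/5, -32/3, …
g: a_k = 0, -2, 0, 8/3, 0, -32/5, 0, …
h₀=f+g: left-lcm gives L₀, ord ≤ 4.
h=h₀': d/dx-closure on L₀ ⇒ L.
L = (-8 - 48·x + 96·x^2 + 64·x^3) + (-8 - 16·x + 192·x^3 + 128·x^4)·Dx + (-1 + 2·x + 8·x^2 + 16·x^3 + 48·x^4 + 32·x^5)·Dx^2  (order 2).
h: a_k = 0, -4, 16, -16, 0, -64, 256, …
ICs: h(0) = 0, h′(0) = -4.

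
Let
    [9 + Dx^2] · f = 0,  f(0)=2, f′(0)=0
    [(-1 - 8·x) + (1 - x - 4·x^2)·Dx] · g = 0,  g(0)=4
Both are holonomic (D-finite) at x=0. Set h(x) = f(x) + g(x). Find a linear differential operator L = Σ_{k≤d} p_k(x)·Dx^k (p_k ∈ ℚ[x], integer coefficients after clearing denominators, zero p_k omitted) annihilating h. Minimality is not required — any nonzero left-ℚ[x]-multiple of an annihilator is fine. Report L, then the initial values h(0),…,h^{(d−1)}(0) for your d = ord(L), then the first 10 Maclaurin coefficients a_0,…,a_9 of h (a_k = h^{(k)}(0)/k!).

f: a_k = 2, 0, -9, 0, 27/4, 0, -81/40, 0, 729/2240, 0, …
g: a_k = 4, 4, 20, 36, 116, 260, 724, 1764, 4660, 11716, …
f+g: L₀ = lclm(L_f,L_g), ord ≤ 2+1.
L = (-567 - 4806·x - 3321·x^2 - 9936·x^3 - 6480·x^4 - 10368·x^5) + (171 - 117·x - 441·x^2 + 135·x^3 - 540·x^4 - 3888·x^5 - 5184·x^6)·Dx + (-63 - 534·x - 369·x^2 - 1104·x^3 - 720·x^4 - 1152·x^5)·Dx^2 + (19 - 13·x - 49·x^2 + 15·x^3 - 60·x^4 - 432·x^5 - 576·x^6)·Dx^3  (order 3).
h: a_k = 6, 4, 11, 36, 491/4, 260, 28879/40, 1764, 10439129/2240, 11716, …
ICs: h(0) = 6, h′(0) = 4, h′′(0) = 22.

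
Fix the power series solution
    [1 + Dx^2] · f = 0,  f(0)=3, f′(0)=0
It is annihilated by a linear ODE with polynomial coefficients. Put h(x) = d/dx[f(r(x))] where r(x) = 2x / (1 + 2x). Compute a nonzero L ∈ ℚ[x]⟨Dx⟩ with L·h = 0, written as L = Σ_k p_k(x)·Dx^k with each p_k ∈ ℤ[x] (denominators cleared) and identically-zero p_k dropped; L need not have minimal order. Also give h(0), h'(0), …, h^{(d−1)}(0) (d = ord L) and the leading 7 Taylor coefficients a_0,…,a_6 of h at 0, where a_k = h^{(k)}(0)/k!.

L = (28 + 96·x + 96·x^2) + (12 + 72·x + 144·x^2 + 96·x^3)·Dx + (1 + 8·x + 24·x^2 + 32·x^3 + 16·x^4)·Dx^2  (order 2).
h: a_k = 0, -12, 72, -280, 880, -12008/5, 29232/5, …
ICs: h(0) = 0, h′(0) = -12.

f: a_k = 3, 0, -3/2, 0, 1/8, 0, -1/240, …
h₀=f(r): pull back L_f along r ⇒ L₀.
h₀' ⇒ L via d/dx closure of L₀.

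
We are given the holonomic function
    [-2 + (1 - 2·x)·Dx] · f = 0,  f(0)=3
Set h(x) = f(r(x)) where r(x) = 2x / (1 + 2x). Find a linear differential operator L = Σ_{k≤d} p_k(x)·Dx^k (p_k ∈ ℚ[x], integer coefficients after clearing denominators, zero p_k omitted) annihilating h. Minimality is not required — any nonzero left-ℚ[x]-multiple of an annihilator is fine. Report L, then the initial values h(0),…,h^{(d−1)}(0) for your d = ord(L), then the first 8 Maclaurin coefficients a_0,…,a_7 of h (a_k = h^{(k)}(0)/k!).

f: a_k = 3, 6, 12, 24, 48, 96, 192, 384, …
h₀=f(r): pull back L_f along r ⇒ L₀.
L = 4 + (-1 + 4·x^2)·Dx  (order 1).
h: a_k = 3, 12, 24, 48, 96, 192, 384, 768, …
ICs: h(0) = 3.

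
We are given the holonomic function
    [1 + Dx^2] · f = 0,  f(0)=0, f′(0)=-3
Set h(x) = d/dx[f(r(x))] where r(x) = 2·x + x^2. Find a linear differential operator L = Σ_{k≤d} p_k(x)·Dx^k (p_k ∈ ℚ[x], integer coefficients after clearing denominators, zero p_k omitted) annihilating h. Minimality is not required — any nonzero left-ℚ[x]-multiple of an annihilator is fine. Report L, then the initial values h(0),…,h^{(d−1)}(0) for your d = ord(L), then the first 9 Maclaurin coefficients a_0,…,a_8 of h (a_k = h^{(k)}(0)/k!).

L = (7 + 16·x + 24·x^2 + 16·x^3 + 4·x^4) + (-3 - 3·x)·Dx + (1 + 2·x + x^2)·Dx^2  (order 2).
h: a_k = -6, -6, 12, 24, 11, -9, -202/15, -88/15, 551/420, …
ICs: h(0) = -6, h′(0) = -6.

f: a_k = 0, -3, 0, 1/2, 0, -1/40, 0, 1/1680, 0, …
L₀ from L_f via x↦r, Dx↦r'^{-1}Dx.
Differentiate: ansatz ord ≤ ord L₀ ⇒ L.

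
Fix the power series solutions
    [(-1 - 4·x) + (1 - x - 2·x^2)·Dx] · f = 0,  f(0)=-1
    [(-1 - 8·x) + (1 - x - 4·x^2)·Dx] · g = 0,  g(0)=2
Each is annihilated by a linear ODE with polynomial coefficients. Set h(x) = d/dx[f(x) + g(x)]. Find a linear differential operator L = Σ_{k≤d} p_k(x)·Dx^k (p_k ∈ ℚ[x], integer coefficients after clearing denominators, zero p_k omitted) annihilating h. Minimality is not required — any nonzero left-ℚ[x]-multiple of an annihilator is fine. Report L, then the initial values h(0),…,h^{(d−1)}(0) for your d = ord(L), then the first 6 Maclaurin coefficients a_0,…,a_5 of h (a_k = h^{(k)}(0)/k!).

L = (-6 - 336·x - 480·x^2 - 1824·x^3 - 3864·x^4 - 6528·x^5 + 2304·x^6) + (6 + 66·x + 156·x^2 + 168·x^3 + 162·x^4 - 3768·x^5 - 3456·x^6 + 1536·x^7)·Dx + (-1 + 2·x - 13·x^2 - 28·x^3 + 222·x^4 + 134·x^5 - 612·x^6 - 320·x^7 + 192·x^8)·Dx^2  (order 2).
h: a_k = 1, 14, 39, 188, 545, 1914, …
ICs: h(0) = 1, h′(0) = 14.

f: a_k = -1, -1, -3, -5, -11, -21, …
g: a_k = 2, 2, 10, 18, 58, 130, …
f+g: L₀ = lclm(L_f,L_g), ord ≤ 1+1.
Differentiate: ansatz ord ≤ ord L₀ ⇒ L.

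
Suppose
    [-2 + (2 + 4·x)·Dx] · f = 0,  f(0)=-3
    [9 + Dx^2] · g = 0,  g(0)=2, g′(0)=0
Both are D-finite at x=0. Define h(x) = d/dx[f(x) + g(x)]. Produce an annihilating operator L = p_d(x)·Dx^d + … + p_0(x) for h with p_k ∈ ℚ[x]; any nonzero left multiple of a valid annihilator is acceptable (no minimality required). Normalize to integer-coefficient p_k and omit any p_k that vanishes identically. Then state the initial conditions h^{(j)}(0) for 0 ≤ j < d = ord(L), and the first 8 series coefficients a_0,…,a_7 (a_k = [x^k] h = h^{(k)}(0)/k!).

L = (-18 - 27·x - 27·x^2) + (-9 - 45·x - 81·x^2 - 54·x^3)·Dx + (-2 - 3·x - 3·x^2)·Dx^2 + (-1 - 5·x - 9·x^2 - 6·x^3)·Dx^3  (order 3).
h: a_k = -3, -15, -9/2, 69/2, -105/8, 459/40, -693/16, 46503/560, …
ICs: h(0) = -3, h′(0) = -15, h′′(0) = -9.

f: a_k = -3, -3, 3/2, -3/2, 15/8, -21/8, 63/16, -99/16, …
g: a_k = 2, 0, -9, 0, 27/4, 0, -81/40, 0, …
f+g: L₀ = lclm(L_f,L_g), ord ≤ 1+2.
Differentiate: ansatz ord ≤ ord L₀ ⇒ L.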